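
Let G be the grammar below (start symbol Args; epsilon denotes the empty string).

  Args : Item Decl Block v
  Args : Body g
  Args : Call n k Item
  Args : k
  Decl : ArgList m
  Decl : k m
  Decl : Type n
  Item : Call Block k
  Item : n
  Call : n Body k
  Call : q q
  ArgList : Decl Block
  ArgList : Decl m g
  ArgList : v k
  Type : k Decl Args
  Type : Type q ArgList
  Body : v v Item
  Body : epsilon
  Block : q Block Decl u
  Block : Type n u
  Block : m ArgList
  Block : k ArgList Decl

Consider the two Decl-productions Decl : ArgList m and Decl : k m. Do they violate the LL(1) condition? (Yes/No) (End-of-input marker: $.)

Yes

FIRST(ArgList m) = { k, v } and FIRST(k m) = { k }.
Both contain k, so the two alternatives are not disjoint — LL(1) conflict.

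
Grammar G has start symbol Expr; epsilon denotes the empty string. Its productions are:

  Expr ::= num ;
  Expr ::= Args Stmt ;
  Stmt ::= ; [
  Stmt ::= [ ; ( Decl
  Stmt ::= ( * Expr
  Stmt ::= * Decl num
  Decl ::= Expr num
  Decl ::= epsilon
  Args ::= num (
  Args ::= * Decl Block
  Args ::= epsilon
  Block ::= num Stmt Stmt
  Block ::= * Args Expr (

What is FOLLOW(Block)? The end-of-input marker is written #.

In Args ::= * Decl Block: Block is at the end, add FOLLOW(Args) = { (, *, ;, [, num }.
Union: FOLLOW(Block) = { (, *, ;, [, num }.

{ (, *, ;, [, num }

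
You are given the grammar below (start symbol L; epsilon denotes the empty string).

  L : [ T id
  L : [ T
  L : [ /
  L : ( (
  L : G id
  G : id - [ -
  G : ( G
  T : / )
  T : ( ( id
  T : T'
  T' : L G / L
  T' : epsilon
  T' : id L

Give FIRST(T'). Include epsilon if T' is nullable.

{ (, [, id, epsilon }

From T' : L G / L: add FIRST(L) = { (, [, id }.
T' : epsilon contributes epsilon.
T' : id L contributes {id}.
Union: FIRST(T') = { (, [, id, epsilon }.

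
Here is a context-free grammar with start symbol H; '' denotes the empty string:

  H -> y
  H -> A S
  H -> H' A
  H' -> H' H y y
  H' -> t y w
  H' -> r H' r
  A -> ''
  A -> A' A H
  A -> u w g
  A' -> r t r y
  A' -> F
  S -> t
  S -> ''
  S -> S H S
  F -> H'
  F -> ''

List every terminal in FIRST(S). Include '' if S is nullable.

{ r, t, u, y, '' }

S -> t contributes {t}.
S -> '' contributes ''.
From S -> S H S: S, H, S nullable, take FIRST(S) ∪ FIRST(H) ∪ FIRST(S) = { r, t, u, y }; also '' since the whole RHS is nullable.
Union: FIRST(S) = { r, t, u, y, '' }.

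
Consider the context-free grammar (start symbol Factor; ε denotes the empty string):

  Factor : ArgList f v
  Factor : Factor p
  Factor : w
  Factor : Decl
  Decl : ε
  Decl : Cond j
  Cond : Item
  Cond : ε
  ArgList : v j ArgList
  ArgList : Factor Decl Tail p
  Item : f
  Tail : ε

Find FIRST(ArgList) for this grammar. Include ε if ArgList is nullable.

ArgList : v j ArgList contributes {v}.
From ArgList : Factor Decl Tail p: Factor, Decl, Tail nullable, take FIRST(Factor) ∪ FIRST(Decl) ∪ FIRST(Tail) ∪ {p} = { f, j, p, v, w }.
Union: FIRST(ArgList) = { f, j, p, v, w }.

{ f, j, p, v, w }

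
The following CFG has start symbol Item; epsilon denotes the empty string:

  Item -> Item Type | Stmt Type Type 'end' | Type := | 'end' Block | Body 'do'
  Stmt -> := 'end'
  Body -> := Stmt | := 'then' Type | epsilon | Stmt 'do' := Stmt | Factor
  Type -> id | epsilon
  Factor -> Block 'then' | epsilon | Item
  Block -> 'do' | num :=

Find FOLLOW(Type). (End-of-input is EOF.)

{ EOF, 'do', 'end', :=, id }

In Item -> Item Type: Type is at the end, add FOLLOW(Item) = { EOF, 'do', id }.
In Item -> Stmt Type Type 'end': add FIRST(Type 'end') = { 'end', id }.
In Item -> Stmt Type Type 'end': add FIRST('end') = { 'end' }.
In Item -> Type :=: add FIRST(:=) = { := }.
In Body -> := 'then' Type: Type is at the end, add FOLLOW(Body) = { 'do' }.
Union: FOLLOW(Type) = { EOF, 'do', 'end', :=, id }.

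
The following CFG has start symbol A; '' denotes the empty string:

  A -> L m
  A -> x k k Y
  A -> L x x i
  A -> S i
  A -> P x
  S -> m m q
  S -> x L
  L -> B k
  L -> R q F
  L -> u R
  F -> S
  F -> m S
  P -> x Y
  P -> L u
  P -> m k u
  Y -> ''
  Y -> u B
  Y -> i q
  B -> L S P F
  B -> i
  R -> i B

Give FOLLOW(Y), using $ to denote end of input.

In A -> x k k Y: Y is at the end, add FOLLOW(A) = { $ }.
In P -> x Y: Y is at the end, add FOLLOW(P) = { m, x }.
Union: FOLLOW(Y) = { $, m, x }.

{ $, m, x }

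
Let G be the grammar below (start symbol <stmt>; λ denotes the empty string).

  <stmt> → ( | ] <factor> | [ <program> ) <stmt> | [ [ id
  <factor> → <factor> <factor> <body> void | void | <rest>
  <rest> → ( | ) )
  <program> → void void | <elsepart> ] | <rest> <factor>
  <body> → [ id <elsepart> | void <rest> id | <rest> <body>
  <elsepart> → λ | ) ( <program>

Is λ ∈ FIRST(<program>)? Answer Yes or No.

Nullable nonterminals: <elsepart>.
No production of <program> has an RHS whose symbols are all nullable, so <program> is not nullable.

No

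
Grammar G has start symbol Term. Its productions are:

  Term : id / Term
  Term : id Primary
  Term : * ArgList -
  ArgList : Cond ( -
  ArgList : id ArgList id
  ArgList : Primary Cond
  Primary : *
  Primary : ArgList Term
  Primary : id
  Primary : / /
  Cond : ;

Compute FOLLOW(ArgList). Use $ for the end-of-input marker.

In Term : * ArgList -: add FIRST(-) = { - }.
In ArgList : id ArgList id: add FIRST(id) = { id }.
In Primary : ArgList Term: add FIRST(Term) = { *, id }.
Union: FOLLOW(ArgList) = { *, -, id }.

{ *, -, id }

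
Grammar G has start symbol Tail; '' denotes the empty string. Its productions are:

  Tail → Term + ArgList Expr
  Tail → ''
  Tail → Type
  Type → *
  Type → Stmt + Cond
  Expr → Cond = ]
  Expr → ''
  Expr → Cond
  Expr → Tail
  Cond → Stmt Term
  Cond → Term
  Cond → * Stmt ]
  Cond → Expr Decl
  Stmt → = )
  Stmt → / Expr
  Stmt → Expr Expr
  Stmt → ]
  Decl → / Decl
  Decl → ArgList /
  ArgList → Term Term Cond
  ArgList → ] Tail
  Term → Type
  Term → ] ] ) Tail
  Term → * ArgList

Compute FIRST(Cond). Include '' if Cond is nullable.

From Cond → Stmt Term: Stmt nullable, take FIRST(Stmt) ∪ FIRST(Term) = { *, +, /, =, ] }.
From Cond → Term: add FIRST(Term) = { *, +, /, =, ] }.
Cond → * Stmt ] contributes {*}.
From Cond → Expr Decl: Expr nullable, take FIRST(Expr) ∪ FIRST(Decl) = { *, +, /, =, ] }.
Union: FIRST(Cond) = { *, +, /, =, ] }.

{ *, +, /, =, ] }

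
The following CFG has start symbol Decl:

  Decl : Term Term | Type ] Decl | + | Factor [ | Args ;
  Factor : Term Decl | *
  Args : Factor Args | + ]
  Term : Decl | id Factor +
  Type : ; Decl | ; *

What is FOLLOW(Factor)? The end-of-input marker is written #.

{ *, +, ;, [, id }

In Decl : Factor [: add FIRST([) = { [ }.
In Args : Factor Args: add FIRST(Args) = { *, +, ;, id }.
In Term : id Factor +: add FIRST(+) = { + }.
Union: FOLLOW(Factor) = { *, +, ;, [, id }.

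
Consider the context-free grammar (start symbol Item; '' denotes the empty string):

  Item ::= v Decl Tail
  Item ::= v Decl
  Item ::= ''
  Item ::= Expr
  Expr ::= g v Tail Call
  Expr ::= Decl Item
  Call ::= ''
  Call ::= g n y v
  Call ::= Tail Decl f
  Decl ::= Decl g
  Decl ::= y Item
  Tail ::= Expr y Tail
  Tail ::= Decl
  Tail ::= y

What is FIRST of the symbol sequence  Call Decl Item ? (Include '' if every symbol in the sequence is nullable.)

Add FIRST(Call)\{''} = { g, y }; Call is nullable, continue.
Add FIRST(Decl) = { y }; Decl is not nullable, stop.

{ g, y }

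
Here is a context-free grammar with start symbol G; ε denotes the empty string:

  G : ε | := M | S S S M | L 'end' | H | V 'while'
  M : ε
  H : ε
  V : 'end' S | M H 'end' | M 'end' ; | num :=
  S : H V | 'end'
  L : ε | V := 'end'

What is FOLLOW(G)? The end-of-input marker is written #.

G is the start symbol, so # ∈ FOLLOW(G).
Union: FOLLOW(G) = { # }.

{ # }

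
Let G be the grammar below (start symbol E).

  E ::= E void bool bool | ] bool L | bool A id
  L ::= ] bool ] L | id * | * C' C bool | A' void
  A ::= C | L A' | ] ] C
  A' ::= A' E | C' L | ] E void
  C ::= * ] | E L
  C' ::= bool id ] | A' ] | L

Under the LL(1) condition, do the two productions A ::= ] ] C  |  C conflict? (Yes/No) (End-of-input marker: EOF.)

FIRST(] ] C) = { ] } and FIRST(C) = { *, ], bool }.
Both contain ], so the two alternatives are not disjoint — LL(1) conflict.

Yes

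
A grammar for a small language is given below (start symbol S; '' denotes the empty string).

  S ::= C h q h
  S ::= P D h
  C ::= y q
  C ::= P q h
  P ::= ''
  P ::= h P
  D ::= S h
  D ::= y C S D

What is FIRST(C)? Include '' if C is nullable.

C ::= y q contributes {y}.
From C ::= P q h: P nullable, take FIRST(P) ∪ {q} = { h, q }.
Union: FIRST(C) = { h, q, y }.

{ h, q, y }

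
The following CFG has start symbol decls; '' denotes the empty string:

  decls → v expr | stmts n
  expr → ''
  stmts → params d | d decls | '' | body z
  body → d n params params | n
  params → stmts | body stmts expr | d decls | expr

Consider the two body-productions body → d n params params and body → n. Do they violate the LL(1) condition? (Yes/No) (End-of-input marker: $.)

No

FIRST(d n params params) = { d } and FIRST(n) = { n }.
The FIRST sets are disjoint and neither alternative is nullable — no conflict.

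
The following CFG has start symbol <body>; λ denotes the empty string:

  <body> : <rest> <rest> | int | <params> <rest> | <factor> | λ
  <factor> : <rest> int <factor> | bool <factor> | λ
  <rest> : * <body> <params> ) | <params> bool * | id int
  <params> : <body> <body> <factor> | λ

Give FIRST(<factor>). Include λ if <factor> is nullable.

From <factor> : <rest> int <factor>: add FIRST(<rest>) = { *, bool, id, int }.
<factor> : bool <factor> contributes {bool}.
<factor> : λ contributes λ.
Union: FIRST(<factor>) = { *, bool, id, int, λ }.

{ *, bool, id, int, λ }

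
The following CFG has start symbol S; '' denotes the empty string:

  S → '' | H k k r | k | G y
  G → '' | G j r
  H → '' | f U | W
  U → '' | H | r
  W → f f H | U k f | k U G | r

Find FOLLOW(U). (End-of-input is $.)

In H → f U: U is at the end, add FOLLOW(H) = { j, k }.
In W → U k f: add FIRST(k f) = { k }.
In W → k U G: add FIRST(G)\{''} = { j }.
  Since G is nullable, also add FOLLOW(W) = { j, k }.
Union: FOLLOW(U) = { j, k }.

{ j, k }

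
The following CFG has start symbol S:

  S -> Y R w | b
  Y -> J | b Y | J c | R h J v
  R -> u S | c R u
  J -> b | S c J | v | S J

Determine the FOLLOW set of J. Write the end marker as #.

{ c, u, v }

In Y -> J: J is at the end, add FOLLOW(Y) = { c, u }.
In Y -> J c: add FIRST(c) = { c }.
In Y -> R h J v: add FIRST(v) = { v }.
In J -> S c J: J is at the end, add FOLLOW(J) = { c, u, v }.
In J -> S J: J is at the end, add FOLLOW(J) = { c, u, v }.
Union: FOLLOW(J) = { c, u, v }.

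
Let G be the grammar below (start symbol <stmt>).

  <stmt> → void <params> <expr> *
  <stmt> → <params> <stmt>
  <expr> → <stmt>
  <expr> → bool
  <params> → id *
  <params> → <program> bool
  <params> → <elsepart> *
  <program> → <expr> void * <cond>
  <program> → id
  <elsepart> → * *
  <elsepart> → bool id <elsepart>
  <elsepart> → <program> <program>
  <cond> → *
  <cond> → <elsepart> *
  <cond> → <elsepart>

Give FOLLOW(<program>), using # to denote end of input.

In <params> → <program> bool: add FIRST(bool) = { bool }.
In <elsepart> → <program> <program>: add FIRST(<program>) = { *, bool, id, void }.
In <elsepart> → <program> <program>: <program> is at the end, add FOLLOW(<elsepart>) = { *, bool, id, void }.
Union: FOLLOW(<program>) = { *, bool, id, void }.

{ *, bool, id, void }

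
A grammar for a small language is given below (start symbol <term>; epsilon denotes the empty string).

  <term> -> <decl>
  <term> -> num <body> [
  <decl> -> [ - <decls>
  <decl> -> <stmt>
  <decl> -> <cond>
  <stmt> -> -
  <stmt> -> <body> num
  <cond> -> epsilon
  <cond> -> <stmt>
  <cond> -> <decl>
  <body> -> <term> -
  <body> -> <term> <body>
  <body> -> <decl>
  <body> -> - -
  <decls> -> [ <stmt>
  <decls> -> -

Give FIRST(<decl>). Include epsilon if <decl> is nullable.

{ -, [, num, epsilon }

<decl> -> [ - <decls> contributes {[}.
From <decl> -> <stmt>: add FIRST(<stmt>) = { -, [, num }.
From <decl> -> <cond>: add FIRST(<cond>) = { -, [, num, epsilon } (including epsilon since <cond> is nullable).
Union: FIRST(<decl>) = { -, [, num, epsilon }.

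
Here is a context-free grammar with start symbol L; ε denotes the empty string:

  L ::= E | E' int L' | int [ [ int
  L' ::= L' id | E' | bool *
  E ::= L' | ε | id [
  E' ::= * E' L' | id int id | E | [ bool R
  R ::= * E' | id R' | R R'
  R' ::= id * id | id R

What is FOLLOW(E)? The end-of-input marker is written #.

In L ::= E: E is at the end, add FOLLOW(L) = { # }.
In E' ::= E: E is at the end, add FOLLOW(E') = { #, *, [, bool, id, int }.
Union: FOLLOW(E) = { #, *, [, bool, id, int }.

{ #, *, [, bool, id, int }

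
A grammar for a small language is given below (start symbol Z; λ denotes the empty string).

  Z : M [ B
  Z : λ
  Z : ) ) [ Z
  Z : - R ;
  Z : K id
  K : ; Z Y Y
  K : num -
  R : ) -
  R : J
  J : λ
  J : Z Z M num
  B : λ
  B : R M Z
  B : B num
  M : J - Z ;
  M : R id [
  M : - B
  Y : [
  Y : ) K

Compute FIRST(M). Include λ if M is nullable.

{ ), -, ;, id, num }

From M : J - Z ;: J nullable, take FIRST(J) ∪ {-} = { ), -, ;, id, num }.
From M : R id [: R nullable, take FIRST(R) ∪ {id} = { ), -, ;, id, num }.
M : - B contributes {-}.
Union: FIRST(M) = { ), -, ;, id, num }.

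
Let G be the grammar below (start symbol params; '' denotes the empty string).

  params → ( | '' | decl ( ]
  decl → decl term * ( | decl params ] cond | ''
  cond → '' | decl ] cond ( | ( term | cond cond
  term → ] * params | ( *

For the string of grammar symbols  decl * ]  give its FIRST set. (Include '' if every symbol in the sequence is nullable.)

Add FIRST(decl)\{''} = { (, ] }; decl is nullable, continue.
* is a terminal; add {*} and stop.

{ (, *, ] }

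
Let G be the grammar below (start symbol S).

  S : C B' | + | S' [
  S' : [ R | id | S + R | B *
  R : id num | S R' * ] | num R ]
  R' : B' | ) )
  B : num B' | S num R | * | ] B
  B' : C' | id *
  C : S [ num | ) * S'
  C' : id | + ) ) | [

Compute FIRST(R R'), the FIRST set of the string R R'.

{ ), *, +, [, ], id, num }

Add FIRST(R) = { ), *, +, [, ], id, num }; R is not nullable, stop.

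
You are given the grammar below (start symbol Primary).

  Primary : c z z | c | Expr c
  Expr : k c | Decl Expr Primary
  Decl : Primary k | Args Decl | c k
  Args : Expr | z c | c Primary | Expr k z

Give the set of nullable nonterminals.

{ } (none)

No nonterminal has an empty production or an RHS whose symbols are all nullable.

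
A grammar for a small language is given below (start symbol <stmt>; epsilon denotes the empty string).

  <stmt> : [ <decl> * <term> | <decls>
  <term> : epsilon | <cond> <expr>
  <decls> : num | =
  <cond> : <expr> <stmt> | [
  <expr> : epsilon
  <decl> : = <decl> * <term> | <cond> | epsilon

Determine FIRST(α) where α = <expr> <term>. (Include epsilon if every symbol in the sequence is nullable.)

{ =, [, num, epsilon }

Add FIRST(<expr>)\{epsilon} = {  }; <expr> is nullable, continue.
Add FIRST(<term>)\{epsilon} = { =, [, num }; <term> is nullable, continue.
Every symbol is nullable, so include epsilon.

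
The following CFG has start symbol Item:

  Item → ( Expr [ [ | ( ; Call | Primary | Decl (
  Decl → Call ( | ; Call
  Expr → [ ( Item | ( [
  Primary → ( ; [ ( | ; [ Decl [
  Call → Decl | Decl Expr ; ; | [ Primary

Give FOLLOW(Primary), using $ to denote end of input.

In Item → Primary: Primary is at the end, add FOLLOW(Item) = { $, ;, [ }.
In Call → [ Primary: Primary is at the end, add FOLLOW(Call) = { $, (, ;, [ }.
Union: FOLLOW(Primary) = { $, (, ;, [ }.

{ $, (, ;, [ }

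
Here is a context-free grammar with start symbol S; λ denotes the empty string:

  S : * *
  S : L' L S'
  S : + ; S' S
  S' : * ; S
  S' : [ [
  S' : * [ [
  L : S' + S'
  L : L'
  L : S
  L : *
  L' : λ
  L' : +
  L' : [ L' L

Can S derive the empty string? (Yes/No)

No

Nullable nonterminals: L, L'.
No production of S has an RHS whose symbols are all nullable, so S is not nullable.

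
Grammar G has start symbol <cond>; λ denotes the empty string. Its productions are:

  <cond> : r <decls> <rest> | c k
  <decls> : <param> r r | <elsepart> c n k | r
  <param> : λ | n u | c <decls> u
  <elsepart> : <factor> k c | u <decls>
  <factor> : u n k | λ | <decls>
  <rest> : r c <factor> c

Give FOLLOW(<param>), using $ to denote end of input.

{ r }

In <decls> : <param> r r: add FIRST(r r) = { r }.
Union: FOLLOW(<param>) = { r }.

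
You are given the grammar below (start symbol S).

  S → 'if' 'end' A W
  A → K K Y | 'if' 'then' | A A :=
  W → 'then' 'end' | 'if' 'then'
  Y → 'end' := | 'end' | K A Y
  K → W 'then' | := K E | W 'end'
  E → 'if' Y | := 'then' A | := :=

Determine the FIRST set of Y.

{ 'end', 'if', 'then', := }

Y → 'end' := contributes {'end'}.
Y → 'end' contributes {'end'}.
From Y → K A Y: add FIRST(K) = { 'if', 'then', := }.
Union: FIRST(Y) = { 'end', 'if', 'then', := }.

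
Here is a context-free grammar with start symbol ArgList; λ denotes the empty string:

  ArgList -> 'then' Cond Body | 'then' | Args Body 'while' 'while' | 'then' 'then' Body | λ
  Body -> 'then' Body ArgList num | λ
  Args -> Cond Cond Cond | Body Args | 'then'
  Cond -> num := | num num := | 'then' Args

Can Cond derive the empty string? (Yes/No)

Nullable nonterminals: ArgList, Body.
No production of Cond has an RHS whose symbols are all nullable, so Cond is not nullable.

No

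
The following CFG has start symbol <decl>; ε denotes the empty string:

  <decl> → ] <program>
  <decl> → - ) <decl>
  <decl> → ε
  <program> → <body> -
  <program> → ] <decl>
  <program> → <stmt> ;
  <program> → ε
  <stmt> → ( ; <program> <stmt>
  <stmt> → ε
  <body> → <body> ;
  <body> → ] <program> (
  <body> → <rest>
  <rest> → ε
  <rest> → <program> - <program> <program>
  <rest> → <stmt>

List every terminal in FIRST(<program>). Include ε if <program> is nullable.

{ (, -, ;, ], ε }

From <program> → <body> -: <body> nullable, take FIRST(<body>) ∪ {-} = { (, -, ;, ] }.
<program> → ] <decl> contributes {]}.
From <program> → <stmt> ;: <stmt> nullable, take FIRST(<stmt>) ∪ {;} = { (, ; }.
<program> → ε contributes ε.
Union: FIRST(<program>) = { (, -, ;, ], ε }.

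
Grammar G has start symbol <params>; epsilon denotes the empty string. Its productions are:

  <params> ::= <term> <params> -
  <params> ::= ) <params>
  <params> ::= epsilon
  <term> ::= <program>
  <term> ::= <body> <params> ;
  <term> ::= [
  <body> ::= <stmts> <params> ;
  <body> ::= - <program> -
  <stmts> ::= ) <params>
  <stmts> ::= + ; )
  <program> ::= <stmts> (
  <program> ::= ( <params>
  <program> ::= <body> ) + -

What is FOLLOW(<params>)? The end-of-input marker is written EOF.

<params> is the start symbol, so EOF ∈ FOLLOW(<params>).
In <params> ::= <term> <params> -: add FIRST(-) = { - }.
In <params> ::= ) <params>: <params> is at the end, add FOLLOW(<params>) = { EOF, (, ), +, -, ;, [ }.
In <term> ::= <body> <params> ;: add FIRST(;) = { ; }.
In <body> ::= <stmts> <params> ;: add FIRST(;) = { ; }.
In <stmts> ::= ) <params>: <params> is at the end, add FOLLOW(<stmts>) = { (, ), +, -, ;, [ }.
In <program> ::= ( <params>: <params> is at the end, add FOLLOW(<program>) = { (, ), +, -, [ }.
Union: FOLLOW(<params>) = { EOF, (, ), +, -, ;, [ }.

{ EOF, (, ), +, -, ;, [ }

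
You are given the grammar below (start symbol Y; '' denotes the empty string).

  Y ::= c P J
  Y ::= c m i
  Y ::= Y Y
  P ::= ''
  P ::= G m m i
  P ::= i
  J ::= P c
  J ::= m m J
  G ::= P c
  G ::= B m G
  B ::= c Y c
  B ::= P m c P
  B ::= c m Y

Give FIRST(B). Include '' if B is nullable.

{ c, i, m }

B ::= c Y c contributes {c}.
From B ::= P m c P: P nullable, take FIRST(P) ∪ {m} = { c, i, m }.
B ::= c m Y contributes {c}.
Union: FIRST(B) = { c, i, m }.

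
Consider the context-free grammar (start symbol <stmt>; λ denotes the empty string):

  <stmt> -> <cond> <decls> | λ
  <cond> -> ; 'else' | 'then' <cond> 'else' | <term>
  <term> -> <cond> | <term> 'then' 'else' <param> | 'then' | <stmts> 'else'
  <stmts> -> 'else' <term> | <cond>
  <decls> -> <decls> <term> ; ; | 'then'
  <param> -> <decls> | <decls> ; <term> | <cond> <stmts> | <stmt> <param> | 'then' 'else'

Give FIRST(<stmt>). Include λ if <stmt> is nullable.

{ 'else', 'then', ;, λ }

From <stmt> -> <cond> <decls>: add FIRST(<cond>) = { 'else', 'then', ; }.
<stmt> -> λ contributes λ.
Union: FIRST(<stmt>) = { 'else', 'then', ;, λ }.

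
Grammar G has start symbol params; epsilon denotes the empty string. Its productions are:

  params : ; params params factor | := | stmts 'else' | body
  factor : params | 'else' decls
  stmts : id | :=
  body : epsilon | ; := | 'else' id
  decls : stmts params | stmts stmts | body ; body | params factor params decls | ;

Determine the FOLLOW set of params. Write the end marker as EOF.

{ EOF, 'else', :=, ;, id }

params is the start symbol, so EOF ∈ FOLLOW(params).
In params : ; params params factor: add FIRST(params factor)\{epsilon} = { 'else', :=, ;, id }.
  Since params factor is nullable, also add FOLLOW(params) = { EOF, 'else', :=, ;, id }.
In params : ; params params factor: add FIRST(factor)\{epsilon} = { 'else', :=, ;, id }.
  Since factor is nullable, also add FOLLOW(params) = { EOF, 'else', :=, ;, id }.
In factor : params: params is at the end, add FOLLOW(factor) = { EOF, 'else', :=, ;, id }.
In decls : stmts params: params is at the end, add FOLLOW(decls) = { EOF, 'else', :=, ;, id }.
In decls : params factor params decls: add FIRST(factor params decls) = { 'else', :=, ;, id }.
In decls : params factor params decls: add FIRST(decls) = { 'else', :=, ;, id }.
Union: FOLLOW(params) = { EOF, 'else', :=, ;, id }.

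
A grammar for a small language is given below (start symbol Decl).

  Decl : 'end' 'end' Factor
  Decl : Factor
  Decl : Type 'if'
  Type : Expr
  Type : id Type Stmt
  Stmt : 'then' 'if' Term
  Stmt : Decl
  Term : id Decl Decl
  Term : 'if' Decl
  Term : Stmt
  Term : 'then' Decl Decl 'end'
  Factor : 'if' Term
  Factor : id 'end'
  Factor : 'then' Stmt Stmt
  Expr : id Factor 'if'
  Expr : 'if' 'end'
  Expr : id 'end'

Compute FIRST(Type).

From Type : Expr: add FIRST(Expr) = { 'if', id }.
Type : id Type Stmt contributes {id}.
Union: FIRST(Type) = { 'if', id }.

{ 'if', id }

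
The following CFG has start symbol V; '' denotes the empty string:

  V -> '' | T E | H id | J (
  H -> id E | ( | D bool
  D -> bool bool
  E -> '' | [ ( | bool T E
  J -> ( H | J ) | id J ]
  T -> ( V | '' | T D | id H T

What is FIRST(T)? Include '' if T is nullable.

{ (, bool, id, '' }

T -> ( V contributes {(}.
T -> '' contributes ''.
From T -> T D: T nullable, take FIRST(T) ∪ FIRST(D) = { (, bool, id }.
T -> id H T contributes {id}.
Union: FIRST(T) = { (, bool, id, '' }.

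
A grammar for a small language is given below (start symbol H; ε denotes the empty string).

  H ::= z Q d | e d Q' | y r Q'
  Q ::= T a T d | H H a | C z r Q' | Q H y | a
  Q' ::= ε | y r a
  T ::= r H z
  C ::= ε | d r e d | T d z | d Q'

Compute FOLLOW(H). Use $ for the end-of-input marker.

H is the start symbol, so $ ∈ FOLLOW(H).
In Q ::= H H a: add FIRST(H a) = { e, y, z }.
In Q ::= H H a: add FIRST(a) = { a }.
In Q ::= Q H y: add FIRST(y) = { y }.
In T ::= r H z: add FIRST(z) = { z }.
Union: FOLLOW(H) = { $, a, e, y, z }.

{ $, a, e, y, z }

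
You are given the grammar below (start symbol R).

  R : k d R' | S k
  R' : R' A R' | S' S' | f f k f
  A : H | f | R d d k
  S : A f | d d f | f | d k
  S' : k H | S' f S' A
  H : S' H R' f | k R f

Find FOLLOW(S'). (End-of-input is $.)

In R' : S' S': add FIRST(S') = { k }.
In R' : S' S': S' is at the end, add FOLLOW(R') = { $, d, f, k }.
In S' : S' f S' A: add FIRST(f S' A) = { f }.
In S' : S' f S' A: add FIRST(A) = { d, f, k }.
In H : S' H R' f: add FIRST(H R' f) = { k }.
Union: FOLLOW(S') = { $, d, f, k }.

{ $, d, f, k }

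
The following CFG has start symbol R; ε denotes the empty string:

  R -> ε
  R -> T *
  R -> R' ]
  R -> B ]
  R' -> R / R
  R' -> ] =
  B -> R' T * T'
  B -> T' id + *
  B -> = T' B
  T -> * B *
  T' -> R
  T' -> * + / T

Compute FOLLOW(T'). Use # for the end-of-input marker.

{ *, /, =, ], id }

In B -> R' T * T': T' is at the end, add FOLLOW(B) = { *, ] }.
In B -> T' id + *: add FIRST(id + *) = { id }.
In B -> = T' B: add FIRST(B) = { *, /, =, ], id }.
Union: FOLLOW(T') = { *, /, =, ], id }.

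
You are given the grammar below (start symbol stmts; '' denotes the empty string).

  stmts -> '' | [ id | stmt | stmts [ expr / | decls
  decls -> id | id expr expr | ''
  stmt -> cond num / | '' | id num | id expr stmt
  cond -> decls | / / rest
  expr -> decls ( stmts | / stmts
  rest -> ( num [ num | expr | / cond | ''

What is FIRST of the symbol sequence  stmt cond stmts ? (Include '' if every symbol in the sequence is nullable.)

Add FIRST(stmt)\{''} = { /, id, num }; stmt is nullable, continue.
Add FIRST(cond)\{''} = { /, id }; cond is nullable, continue.
Add FIRST(stmts)\{''} = { /, [, id, num }; stmts is nullable, continue.
Every symbol is nullable, so include ''.

{ /, [, id, num, '' }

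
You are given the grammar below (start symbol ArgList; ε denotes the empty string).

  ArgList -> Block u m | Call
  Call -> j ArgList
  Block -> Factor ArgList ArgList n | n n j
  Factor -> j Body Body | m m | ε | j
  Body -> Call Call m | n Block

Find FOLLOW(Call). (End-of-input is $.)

{ $, j, m, n }

In ArgList -> Call: Call is at the end, add FOLLOW(ArgList) = { $, j, m, n }.
In Body -> Call Call m: add FIRST(Call m) = { j }.
In Body -> Call Call m: add FIRST(m) = { m }.
Union: FOLLOW(Call) = { $, j, m, n }.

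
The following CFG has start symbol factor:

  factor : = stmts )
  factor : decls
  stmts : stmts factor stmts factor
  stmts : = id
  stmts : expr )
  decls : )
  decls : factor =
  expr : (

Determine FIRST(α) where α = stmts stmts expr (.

{ (, = }

Add FIRST(stmts) = { (, = }; stmts is not nullable, stop.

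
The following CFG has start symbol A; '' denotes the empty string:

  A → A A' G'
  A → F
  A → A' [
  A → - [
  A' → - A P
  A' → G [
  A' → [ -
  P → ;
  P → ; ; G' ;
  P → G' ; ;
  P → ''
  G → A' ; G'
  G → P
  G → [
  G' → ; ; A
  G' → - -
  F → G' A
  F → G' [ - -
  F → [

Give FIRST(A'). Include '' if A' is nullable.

A' → - A P contributes {-}.
From A' → G [: G nullable, take FIRST(G) ∪ {[} = { -, ;, [ }.
A' → [ - contributes {[}.
Union: FIRST(A') = { -, ;, [ }.

{ -, ;, [ }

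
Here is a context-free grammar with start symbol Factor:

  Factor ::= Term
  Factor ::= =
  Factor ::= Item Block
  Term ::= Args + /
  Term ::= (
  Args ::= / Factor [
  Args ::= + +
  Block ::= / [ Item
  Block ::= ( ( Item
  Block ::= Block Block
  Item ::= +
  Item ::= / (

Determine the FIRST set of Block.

{ (, / }

Block ::= / [ Item contributes {/}.
Block ::= ( ( Item contributes {(}.
From Block ::= Block Block: add FIRST(Block) = { (, / }.
Union: FIRST(Block) = { (, / }.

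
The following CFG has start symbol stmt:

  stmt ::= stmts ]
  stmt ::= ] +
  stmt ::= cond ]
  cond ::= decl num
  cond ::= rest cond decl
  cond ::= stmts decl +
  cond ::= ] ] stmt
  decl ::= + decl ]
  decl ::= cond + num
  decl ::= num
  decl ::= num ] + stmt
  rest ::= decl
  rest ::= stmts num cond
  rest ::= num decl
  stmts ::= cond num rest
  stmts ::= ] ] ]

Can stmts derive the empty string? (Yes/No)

No

No nonterminal in this grammar is nullable.
No production of stmts has an RHS whose symbols are all nullable, so stmts is not nullable.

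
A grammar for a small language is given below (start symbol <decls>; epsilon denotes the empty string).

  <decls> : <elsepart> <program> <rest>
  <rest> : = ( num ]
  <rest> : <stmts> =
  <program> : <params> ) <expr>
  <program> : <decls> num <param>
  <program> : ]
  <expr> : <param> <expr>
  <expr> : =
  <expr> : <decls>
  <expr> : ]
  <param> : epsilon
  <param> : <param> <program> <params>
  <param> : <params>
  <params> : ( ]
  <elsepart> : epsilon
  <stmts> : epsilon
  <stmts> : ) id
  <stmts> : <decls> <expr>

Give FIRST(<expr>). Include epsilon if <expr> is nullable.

{ (, =, ] }

From <expr> : <param> <expr>: <param> nullable, take FIRST(<param>) ∪ FIRST(<expr>) = { (, =, ] }.
<expr> : = contributes {=}.
From <expr> : <decls>: add FIRST(<decls>) = { (, ] }.
<expr> : ] contributes {]}.
Union: FIRST(<expr>) = { (, =, ] }.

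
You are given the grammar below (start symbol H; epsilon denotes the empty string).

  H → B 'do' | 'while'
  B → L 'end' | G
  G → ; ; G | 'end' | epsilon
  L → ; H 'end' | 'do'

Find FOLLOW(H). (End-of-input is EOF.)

H is the start symbol, so EOF ∈ FOLLOW(H).
In L → ; H 'end': add FIRST('end') = { 'end' }.
Union: FOLLOW(H) = { EOF, 'end' }.

{ EOF, 'end' }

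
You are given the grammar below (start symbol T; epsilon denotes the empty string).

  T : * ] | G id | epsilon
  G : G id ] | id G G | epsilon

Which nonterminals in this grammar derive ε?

{ G, T }

Directly nullable (have an epsilon-production): T, G.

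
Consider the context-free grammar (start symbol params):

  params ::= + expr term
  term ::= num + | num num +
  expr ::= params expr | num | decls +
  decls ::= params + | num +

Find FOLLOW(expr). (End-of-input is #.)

{ num }

In params ::= + expr term: add FIRST(term) = { num }.
In expr ::= params expr: expr is at the end, add FOLLOW(expr) = { num }.
Union: FOLLOW(expr) = { num }.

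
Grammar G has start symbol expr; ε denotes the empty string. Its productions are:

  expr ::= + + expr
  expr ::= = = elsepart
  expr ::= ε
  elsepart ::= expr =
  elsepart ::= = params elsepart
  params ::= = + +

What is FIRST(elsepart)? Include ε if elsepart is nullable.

From elsepart ::= expr =: expr nullable, take FIRST(expr) ∪ {=} = { +, = }.
elsepart ::= = params elsepart contributes {=}.
Union: FIRST(elsepart) = { +, = }.

{ +, = }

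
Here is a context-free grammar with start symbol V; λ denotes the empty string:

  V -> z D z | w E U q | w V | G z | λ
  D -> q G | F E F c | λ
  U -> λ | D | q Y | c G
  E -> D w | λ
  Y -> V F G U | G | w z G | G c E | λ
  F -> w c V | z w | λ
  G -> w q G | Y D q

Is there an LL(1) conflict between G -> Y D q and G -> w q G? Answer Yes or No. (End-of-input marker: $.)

Yes

FIRST(Y D q) = { c, q, w, z } and FIRST(w q G) = { w }.
Both contain w, so the two alternatives are not disjoint — LL(1) conflict.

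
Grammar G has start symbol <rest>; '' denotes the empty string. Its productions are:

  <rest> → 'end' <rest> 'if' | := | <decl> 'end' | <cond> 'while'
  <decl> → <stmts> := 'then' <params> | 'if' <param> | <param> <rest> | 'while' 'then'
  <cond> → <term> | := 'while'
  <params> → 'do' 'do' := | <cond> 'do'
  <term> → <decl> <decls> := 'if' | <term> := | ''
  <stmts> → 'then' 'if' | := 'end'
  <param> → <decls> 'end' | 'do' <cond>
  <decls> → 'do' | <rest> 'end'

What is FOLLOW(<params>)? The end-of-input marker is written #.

{ 'do', 'end', 'if', 'then', 'while', := }

In <decl> → <stmts> := 'then' <params>: <params> is at the end, add FOLLOW(<decl>) = { 'do', 'end', 'if', 'then', 'while', := }.
Union: FOLLOW(<params>) = { 'do', 'end', 'if', 'then', 'while', := }.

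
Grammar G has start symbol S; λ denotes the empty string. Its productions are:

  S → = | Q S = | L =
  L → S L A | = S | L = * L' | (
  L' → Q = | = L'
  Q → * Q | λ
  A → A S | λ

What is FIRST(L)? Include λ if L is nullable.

{ (, *, = }

From L → S L A: add FIRST(S) = { (, *, = }.
L → = S contributes {=}.
From L → L = * L': add FIRST(L) = { (, *, = }.
L → ( contributes {(}.
Union: FIRST(L) = { (, *, = }.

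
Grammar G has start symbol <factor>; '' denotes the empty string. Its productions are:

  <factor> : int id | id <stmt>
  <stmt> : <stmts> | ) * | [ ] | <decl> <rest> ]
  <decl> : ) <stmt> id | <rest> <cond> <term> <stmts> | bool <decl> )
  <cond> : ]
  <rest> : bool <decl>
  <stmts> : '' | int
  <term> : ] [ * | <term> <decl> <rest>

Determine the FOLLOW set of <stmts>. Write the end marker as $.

{ $, ), ], bool, id, int }

In <stmt> : <stmts>: <stmts> is at the end, add FOLLOW(<stmt>) = { $, id }.
In <decl> : <rest> <cond> <term> <stmts>: <stmts> is at the end, add FOLLOW(<decl>) = { ), ], bool, int }.
Union: FOLLOW(<stmts>) = { $, ), ], bool, id, int }.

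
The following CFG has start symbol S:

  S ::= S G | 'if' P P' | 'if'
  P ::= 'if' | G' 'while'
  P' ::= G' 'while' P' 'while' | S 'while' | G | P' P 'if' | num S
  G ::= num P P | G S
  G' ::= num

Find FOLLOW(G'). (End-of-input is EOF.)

In P ::= G' 'while': add FIRST('while') = { 'while' }.
In P' ::= G' 'while' P' 'while': add FIRST('while' P' 'while') = { 'while' }.
Union: FOLLOW(G') = { 'while' }.

{ 'while' }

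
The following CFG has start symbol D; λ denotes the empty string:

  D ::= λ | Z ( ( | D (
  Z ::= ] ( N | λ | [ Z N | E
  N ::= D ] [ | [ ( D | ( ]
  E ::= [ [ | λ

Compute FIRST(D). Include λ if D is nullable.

{ (, [, ], λ }

D ::= λ contributes λ.
From D ::= Z ( (: Z nullable, take FIRST(Z) ∪ {(} = { (, [, ] }.
From D ::= D (: D nullable, take FIRST(D) ∪ {(} = { (, [, ] }.
Union: FIRST(D) = { (, [, ], λ }.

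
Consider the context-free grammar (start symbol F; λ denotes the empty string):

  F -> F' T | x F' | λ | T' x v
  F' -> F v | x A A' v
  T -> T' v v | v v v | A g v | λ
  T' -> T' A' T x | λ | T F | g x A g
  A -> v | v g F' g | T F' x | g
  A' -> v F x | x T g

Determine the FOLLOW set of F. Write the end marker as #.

F is the start symbol, so # ∈ FOLLOW(F).
In F' -> F v: add FIRST(v) = { v }.
In T' -> T F: F is at the end, add FOLLOW(T') = { v, x }.
In A' -> v F x: add FIRST(x) = { x }.
Union: FOLLOW(F) = { #, v, x }.

{ #, v, x }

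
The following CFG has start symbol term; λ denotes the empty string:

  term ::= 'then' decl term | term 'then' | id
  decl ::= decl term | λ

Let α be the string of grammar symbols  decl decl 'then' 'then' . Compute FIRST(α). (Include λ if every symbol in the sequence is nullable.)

Add FIRST(decl)\{λ} = { 'then', id }; decl is nullable, continue.
Add FIRST(decl)\{λ} = { 'then', id }; decl is nullable, continue.
'then' is a terminal; add {'then'} and stop.

{ 'then', id }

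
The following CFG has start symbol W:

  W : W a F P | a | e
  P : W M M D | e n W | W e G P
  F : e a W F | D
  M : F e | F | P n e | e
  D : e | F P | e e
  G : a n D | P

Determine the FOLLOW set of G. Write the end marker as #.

In P : W e G P: add FIRST(P) = { a, e }.
Union: FOLLOW(G) = { a, e }.

{ a, e }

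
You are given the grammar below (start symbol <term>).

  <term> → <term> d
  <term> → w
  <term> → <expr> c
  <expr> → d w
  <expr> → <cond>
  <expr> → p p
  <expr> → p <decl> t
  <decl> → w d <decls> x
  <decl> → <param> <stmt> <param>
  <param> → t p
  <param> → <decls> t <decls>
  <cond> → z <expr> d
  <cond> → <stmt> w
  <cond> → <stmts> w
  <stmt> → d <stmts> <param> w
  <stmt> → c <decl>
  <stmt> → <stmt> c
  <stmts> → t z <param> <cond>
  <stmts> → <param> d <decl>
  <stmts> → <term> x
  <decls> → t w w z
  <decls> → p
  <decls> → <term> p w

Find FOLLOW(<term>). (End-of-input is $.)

<term> is the start symbol, so $ ∈ FOLLOW(<term>).
In <term> → <term> d: add FIRST(d) = { d }.
In <stmts> → <term> x: add FIRST(x) = { x }.
In <decls> → <term> p w: add FIRST(p w) = { p }.
Union: FOLLOW(<term>) = { $, d, p, x }.

{ $, d, p, x }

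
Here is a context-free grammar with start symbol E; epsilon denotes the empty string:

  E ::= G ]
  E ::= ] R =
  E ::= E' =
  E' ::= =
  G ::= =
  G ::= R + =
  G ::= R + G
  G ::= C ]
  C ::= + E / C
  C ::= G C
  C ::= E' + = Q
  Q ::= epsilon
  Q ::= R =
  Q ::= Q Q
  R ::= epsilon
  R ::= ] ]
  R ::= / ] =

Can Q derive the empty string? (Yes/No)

Yes

Q has an epsilon-production, so Q ⇒ epsilon.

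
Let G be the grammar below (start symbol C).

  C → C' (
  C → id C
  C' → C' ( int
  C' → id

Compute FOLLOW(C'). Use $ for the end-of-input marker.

{ ( }

In C → C' (: add FIRST(() = { ( }.
In C' → C' ( int: add FIRST(( int) = { ( }.
Union: FOLLOW(C') = { ( }.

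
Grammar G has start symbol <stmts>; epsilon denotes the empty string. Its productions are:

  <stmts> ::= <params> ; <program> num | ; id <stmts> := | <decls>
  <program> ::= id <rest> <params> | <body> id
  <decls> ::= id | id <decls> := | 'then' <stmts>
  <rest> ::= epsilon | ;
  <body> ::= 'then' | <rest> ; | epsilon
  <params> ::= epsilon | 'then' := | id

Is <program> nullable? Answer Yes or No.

No

Nullable nonterminals: <body>, <params>, <rest>.
No production of <program> has an RHS whose symbols are all nullable, so <program> is not nullable.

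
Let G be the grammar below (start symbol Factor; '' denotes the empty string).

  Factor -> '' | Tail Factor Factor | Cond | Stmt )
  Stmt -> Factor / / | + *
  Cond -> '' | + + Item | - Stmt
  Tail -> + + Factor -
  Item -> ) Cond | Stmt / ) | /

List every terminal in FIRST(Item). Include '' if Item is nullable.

{ ), +, -, / }

Item -> ) Cond contributes {)}.
From Item -> Stmt / ): add FIRST(Stmt) = { +, -, / }.
Item -> / contributes {/}.
Union: FIRST(Item) = { ), +, -, / }.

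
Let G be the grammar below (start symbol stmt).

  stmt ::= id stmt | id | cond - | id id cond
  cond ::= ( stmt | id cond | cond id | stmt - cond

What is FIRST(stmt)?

{ (, id }

stmt ::= id stmt contributes {id}.
stmt ::= id contributes {id}.
From stmt ::= cond -: add FIRST(cond) = { (, id }.
stmt ::= id id cond contributes {id}.
Union: FIRST(stmt) = { (, id }.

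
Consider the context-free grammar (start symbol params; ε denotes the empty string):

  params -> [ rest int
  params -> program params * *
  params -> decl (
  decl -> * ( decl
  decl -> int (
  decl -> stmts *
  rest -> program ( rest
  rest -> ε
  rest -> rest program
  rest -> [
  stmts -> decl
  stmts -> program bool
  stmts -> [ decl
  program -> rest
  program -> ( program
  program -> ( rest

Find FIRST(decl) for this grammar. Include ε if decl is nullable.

{ (, *, [, bool, int }

decl -> * ( decl contributes {*}.
decl -> int ( contributes {int}.
From decl -> stmts *: add FIRST(stmts) = { (, *, [, bool, int }.
Union: FIRST(decl) = { (, *, [, bool, int }.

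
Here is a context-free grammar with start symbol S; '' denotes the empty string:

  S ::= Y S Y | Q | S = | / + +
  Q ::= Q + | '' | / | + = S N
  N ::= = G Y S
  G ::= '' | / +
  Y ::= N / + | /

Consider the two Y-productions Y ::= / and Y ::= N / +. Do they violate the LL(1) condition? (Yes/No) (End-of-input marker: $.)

No

FIRST(/) = { / } and FIRST(N / +) = { = }.
The FIRST sets are disjoint and neither alternative is nullable — no conflict.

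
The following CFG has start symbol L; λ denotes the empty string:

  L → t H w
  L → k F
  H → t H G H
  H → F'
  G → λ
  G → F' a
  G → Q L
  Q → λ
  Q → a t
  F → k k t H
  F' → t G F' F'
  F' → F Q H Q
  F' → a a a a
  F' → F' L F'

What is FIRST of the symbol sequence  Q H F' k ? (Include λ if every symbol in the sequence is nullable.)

Add FIRST(Q)\{λ} = { a }; Q is nullable, continue.
Add FIRST(H) = { a, k, t }; H is not nullable, stop.

{ a, k, t }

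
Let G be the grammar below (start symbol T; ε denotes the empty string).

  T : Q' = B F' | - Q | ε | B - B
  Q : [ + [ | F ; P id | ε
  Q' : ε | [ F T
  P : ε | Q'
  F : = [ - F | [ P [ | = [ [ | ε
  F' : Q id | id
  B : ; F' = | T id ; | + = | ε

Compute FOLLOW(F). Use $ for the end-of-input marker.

{ +, -, ;, =, [, id }

In Q : F ; P id: add FIRST(; P id) = { ; }.
In Q' : [ F T: add FIRST(T)\{ε} = { +, -, ;, =, [, id }.
  Since T is nullable, also add FOLLOW(Q') = { =, [, id }.
In F : = [ - F: F is at the end, add FOLLOW(F) = { +, -, ;, =, [, id }.
Union: FOLLOW(F) = { +, -, ;, =, [, id }.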